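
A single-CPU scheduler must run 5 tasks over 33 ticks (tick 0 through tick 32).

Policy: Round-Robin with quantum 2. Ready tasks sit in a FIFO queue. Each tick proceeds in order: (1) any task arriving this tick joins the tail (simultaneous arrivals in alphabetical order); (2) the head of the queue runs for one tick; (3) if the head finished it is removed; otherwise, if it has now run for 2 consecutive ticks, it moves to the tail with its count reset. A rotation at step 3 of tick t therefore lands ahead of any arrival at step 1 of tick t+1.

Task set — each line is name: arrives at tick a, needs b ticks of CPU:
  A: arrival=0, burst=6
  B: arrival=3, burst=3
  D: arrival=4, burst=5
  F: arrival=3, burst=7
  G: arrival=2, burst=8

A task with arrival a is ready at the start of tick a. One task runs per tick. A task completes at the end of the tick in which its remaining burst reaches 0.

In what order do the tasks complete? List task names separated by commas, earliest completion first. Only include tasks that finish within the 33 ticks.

completion order = A, B, D, G, F

t=0: queue=[A] q_used=0 → run A
t=1: queue=[A] q_used=1 → run A
t=2: queue=[A,G] q_used=0 → run A
t=3: queue=[A,G,B,F] q_used=1 → run A
t=4: queue=[G,B,F,A,D] q_used=0 → run G
t=5: queue=[G,B,F,A,D] q_used=1 → run G
t=6: queue=[B,F,A,D,G] q_used=0 → run B
t=7: queue=[B,F,A,D,G] q_used=1 → run B
t=8: queue=[F,A,D,G,B] q_used=0 → run F
t=9: queue=[F,A,D,G,B] q_used=1 → run F
t=10: queue=[A,D,G,B,F] q_used=0 → run A
t=11: queue=[A,D,G,B,F] q_used=1 → run A
t=12: queue=[D,G,B,F] q_used=0 → run D
t=13: queue=[D,G,B,F] q_used=1 → run D
t=14: queue=[G,B,F,D] q_used=0 → run G
t=15: queue=[G,B,F,D] q_used=1 → run G
t=16: queue=[B,F,D,G] q_used=0 → run B
t=17: queue=[F,D,G] q_used=0 → run F
t=18: queue=[F,D,G] q_used=1 → run F
t=19: queue=[D,G,F] q_used=0 → run D
t=20: queue=[D,G,F] q_used=1 → run D
t=21: queue=[G,F,D] q_used=0 → run G
t=22: queue=[G,F,D] q_used=1 → run G
t=23: queue=[F,D,G] q_used=0 → run F
t=24: queue=[F,D,G] q_used=1 → run F
t=25: queue=[D,G,F] q_used=0 → run D
t=26: queue=[G,F] q_used=0 → run G
t=27: queue=[G,F] q_used=1 → run G
t=28: queue=[F] q_used=0 → run F
t=29: (idle)
t=30: (idle)
t=31: (idle)
t=32: (idle)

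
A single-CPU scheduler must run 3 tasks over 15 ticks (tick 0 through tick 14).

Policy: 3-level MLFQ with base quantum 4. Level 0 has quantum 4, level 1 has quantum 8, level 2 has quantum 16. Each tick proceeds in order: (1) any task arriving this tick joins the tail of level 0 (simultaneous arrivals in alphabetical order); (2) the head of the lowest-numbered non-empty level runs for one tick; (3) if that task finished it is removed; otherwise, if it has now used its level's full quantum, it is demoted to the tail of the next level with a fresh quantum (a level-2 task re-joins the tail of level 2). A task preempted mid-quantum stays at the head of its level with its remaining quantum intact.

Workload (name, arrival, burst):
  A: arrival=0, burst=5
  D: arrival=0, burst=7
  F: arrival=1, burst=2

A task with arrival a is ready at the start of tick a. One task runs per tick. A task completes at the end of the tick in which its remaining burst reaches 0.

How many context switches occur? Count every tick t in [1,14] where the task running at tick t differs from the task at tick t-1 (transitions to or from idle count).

context switches = 5

t=0: L0/L1/L2 = AD/-/- → run A
t=1: L0/L1/L2 = ADF/-/- → run A
t=2: L0/L1/L2 = ADF/-/- → run A
t=3: L0/L1/L2 = ADF/-/- → run A
t=4: L0/L1/L2 = DF/A/- → run D
t=5: L0/L1/L2 = DF/A/- → run D
t=6: L0/L1/L2 = DF/A/- → run D
t=7: L0/L1/L2 = DF/A/- → run D
t=8: L0/L1/L2 = F/AD/- → run F
t=9: L0/L1/L2 = F/AD/- → run F
t=10: L0/L1/L2 = -/AD/- → run A
t=11: L0/L1/L2 = -/D/- → run D
t=12: L0/L1/L2 = -/D/- → run D
t=13: L0/L1/L2 = -/D/- → run D
t=14: (idle)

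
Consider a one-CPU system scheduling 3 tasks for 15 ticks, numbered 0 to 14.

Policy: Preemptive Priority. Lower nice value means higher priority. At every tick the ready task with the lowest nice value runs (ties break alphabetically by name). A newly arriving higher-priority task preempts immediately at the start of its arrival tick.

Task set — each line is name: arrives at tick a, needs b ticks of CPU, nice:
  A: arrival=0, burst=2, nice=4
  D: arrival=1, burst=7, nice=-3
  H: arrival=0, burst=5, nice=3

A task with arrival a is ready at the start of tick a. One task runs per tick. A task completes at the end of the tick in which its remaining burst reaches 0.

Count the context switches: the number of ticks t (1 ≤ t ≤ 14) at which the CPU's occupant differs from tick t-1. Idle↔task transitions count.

context switches = 4

t=0: ready={A,H} → run H
t=1: ready={A,D,H} → run D
t=2: ready={A,D,H} → run D
t=3: ready={A,D,H} → run D
t=4: ready={A,D,H} → run D
t=5: ready={A,D,H} → run D
t=6: ready={A,D,H} → run D
t=7: ready={A,D,H} → run D
t=8: ready={A,H} → run H
t=9: ready={A,H} → run H
t=10: ready={A,H} → run H
t=11: ready={A,H} → run H
t=12: ready={A} → run A
t=13: ready={A} → run A
t=14: (idle)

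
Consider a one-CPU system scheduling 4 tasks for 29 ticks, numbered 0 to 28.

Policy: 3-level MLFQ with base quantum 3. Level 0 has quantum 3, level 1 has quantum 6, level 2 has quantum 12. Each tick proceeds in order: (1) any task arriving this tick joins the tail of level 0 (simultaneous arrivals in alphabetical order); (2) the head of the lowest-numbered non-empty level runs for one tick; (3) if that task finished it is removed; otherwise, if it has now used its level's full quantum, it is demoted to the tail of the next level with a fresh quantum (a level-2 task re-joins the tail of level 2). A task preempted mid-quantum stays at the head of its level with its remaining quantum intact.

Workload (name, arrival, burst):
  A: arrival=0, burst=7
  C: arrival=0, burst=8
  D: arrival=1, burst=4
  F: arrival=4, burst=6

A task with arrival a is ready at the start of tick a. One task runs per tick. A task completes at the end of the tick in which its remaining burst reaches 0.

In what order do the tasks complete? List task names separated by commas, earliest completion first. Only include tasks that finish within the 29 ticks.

completion order = A, C, D, F

t=0: L0/L1/L2 = AC/-/- → run A
t=1: L0/L1/L2 = ACD/-/- → run A
t=2: L0/L1/L2 = ACD/-/- → run A
t=3: L0/L1/L2 = CD/A/- → run C
t=4: L0/L1/L2 = CDF/A/- → run C
t=5: L0/L1/L2 = CDF/A/- → run C
t=6: L0/L1/L2 = DF/AC/- → run D
t=7: L0/L1/L2 = DF/AC/- → run D
t=8: L0/L1/L2 = DF/AC/- → run D
t=9: L0/L1/L2 = F/ACD/- → run F
t=10: L0/L1/L2 = F/ACD/- → run F
t=11: L0/L1/L2 = F/ACD/- → run F
t=12: L0/L1/L2 = -/ACDF/- → run A
t=13: L0/L1/L2 = -/ACDF/- → run A
t=14: L0/L1/L2 = -/ACDF/- → run A
t=15: L0/L1/L2 = -/ACDF/- → run A
t=16: L0/L1/L2 = -/CDF/- → run C
t=17: L0/L1/L2 = -/CDF/- → run C
t=18: L0/L1/L2 = -/CDF/- → run C
t=19: L0/L1/L2 = -/CDF/- → run C
t=20: L0/L1/L2 = -/CDF/- → run C
t=21: L0/L1/L2 = -/DF/- → run D
t=22: L0/L1/L2 = -/F/- → run F
t=23: L0/L1/L2 = -/F/- → run F
t=24: L0/L1/L2 = -/F/- → run F
t=25: (idle)
t=26: (idle)
t=27: (idle)
t=28: (idle)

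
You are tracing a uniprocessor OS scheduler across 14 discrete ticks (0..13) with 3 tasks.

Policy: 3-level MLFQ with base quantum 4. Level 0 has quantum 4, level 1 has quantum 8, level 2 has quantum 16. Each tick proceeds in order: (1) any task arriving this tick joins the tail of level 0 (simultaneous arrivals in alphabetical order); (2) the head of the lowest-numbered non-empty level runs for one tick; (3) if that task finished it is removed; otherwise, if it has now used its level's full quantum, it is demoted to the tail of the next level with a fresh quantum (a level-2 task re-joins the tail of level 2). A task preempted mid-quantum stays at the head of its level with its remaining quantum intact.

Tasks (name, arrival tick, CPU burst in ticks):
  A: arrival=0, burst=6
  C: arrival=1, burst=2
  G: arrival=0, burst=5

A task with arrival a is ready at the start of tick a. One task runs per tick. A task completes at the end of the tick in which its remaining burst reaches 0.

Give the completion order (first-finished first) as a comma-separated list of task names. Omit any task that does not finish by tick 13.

t=0: L0/L1/L2 = AG/-/- → run A
t=1: L0/L1/L2 = AGC/-/- → run A
t=2: L0/L1/L2 = AGC/-/- → run A
t=3: L0/L1/L2 = AGC/-/- → run A
t=4: L0/L1/L2 = GC/A/- → run G
t=5: L0/L1/L2 = GC/A/- → run G
t=6: L0/L1/L2 = GC/A/- → run G
t=7: L0/L1/L2 = GC/A/- → run G
t=8: L0/L1/L2 = C/AG/- → run C
t=9: L0/L1/L2 = C/AG/- → run C
t=10: L0/L1/L2 = -/AG/- → run A
t=11: L0/L1/L2 = -/AG/- → run A
t=12: L0/L1/L2 = -/G/- → run G
t=13: (idle)

completion order = C, A, G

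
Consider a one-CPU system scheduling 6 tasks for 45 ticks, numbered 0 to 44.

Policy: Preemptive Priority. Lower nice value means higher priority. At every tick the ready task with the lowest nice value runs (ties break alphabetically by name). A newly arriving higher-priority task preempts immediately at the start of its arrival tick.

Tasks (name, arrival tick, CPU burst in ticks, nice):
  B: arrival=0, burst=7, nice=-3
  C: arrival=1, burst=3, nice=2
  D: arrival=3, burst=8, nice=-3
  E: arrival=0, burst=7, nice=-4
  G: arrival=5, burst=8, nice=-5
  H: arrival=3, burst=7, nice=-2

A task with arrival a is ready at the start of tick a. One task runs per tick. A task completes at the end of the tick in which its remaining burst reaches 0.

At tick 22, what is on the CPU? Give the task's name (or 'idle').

running at tick 22 = D

t=0: ready={B,E} → run E
t=1: ready={B,C,E} → run E
t=2: ready={B,C,E} → run E
t=3: ready={B,C,D,E,H} → run E
t=4: ready={B,C,D,E,H} → run E
t=5: ready={B,C,D,E,G,H} → run G
t=6: ready={B,C,D,E,G,H} → run G
t=7: ready={B,C,D,E,G,H} → run G
t=8: ready={B,C,D,E,G,H} → run G
t=9: ready={B,C,D,E,G,H} → run G
t=10: ready={B,C,D,E,G,H} → run G
t=11: ready={B,C,D,E,G,H} → run G
t=12: ready={B,C,D,E,G,H} → run G
t=13: ready={B,C,D,E,H} → run E
t=14: ready={B,C,D,E,H} → run E
t=15: ready={B,C,D,H} → run B
t=16: ready={B,C,D,H} → run B
t=17: ready={B,C,D,H} → run B
t=18: ready={B,C,D,H} → run B
t=19: ready={B,C,D,H} → run B
t=20: ready={B,C,D,H} → run B
t=21: ready={B,C,D,H} → run B
t=22: ready={C,D,H} → run D
t=23: ready={C,D,H} → run D
t=24: ready={C,D,H} → run D
t=25: ready={C,D,H} → run D
t=26: ready={C,D,H} → run D
t=27: ready={C,D,H} → run D
t=28: ready={C,D,H} → run D
t=29: ready={C,D,H} → run D
t=30: ready={C,H} → run H
t=31: ready={C,H} → run H
t=32: ready={C,H} → run H
t=33: ready={C,H} → run H
t=34: ready={C,H} → run H
t=35: ready={C,H} → run H
t=36: ready={C,H} → run H
t=37: ready={C} → run C
t=38: ready={C} → run C
t=39: ready={C} → run C
t=40: (idle)
t=41: (idle)
t=42: (idle)
t=43: (idle)
t=44: (idle)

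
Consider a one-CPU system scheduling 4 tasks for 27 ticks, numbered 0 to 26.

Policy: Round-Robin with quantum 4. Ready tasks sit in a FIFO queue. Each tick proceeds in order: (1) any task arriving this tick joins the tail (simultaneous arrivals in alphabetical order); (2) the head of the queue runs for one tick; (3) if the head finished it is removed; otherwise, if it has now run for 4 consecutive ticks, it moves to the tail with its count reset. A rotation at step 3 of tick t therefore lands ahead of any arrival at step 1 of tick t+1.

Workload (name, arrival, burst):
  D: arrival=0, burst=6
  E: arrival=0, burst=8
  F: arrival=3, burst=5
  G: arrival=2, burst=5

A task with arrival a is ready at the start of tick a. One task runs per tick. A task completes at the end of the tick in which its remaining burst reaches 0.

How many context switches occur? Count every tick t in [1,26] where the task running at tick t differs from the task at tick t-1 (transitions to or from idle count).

context switches = 8

t=0: queue=[D,E] q_used=0 → run D
t=1: queue=[D,E] q_used=1 → run D
t=2: queue=[D,E,G] q_used=2 → run D
t=3: queue=[D,E,G,F] q_used=3 → run D
t=4: queue=[E,G,F,D] q_used=0 → run E
t=5: queue=[E,G,F,D] q_used=1 → run E
t=6: queue=[E,G,F,D] q_used=2 → run E
t=7: queue=[E,G,F,D] q_used=3 → run E
t=8: queue=[G,F,D,E] q_used=0 → run G
t=9: queue=[G,F,D,E] q_used=1 → run G
t=10: queue=[G,F,D,E] q_used=2 → run G
t=11: queue=[G,F,D,E] q_used=3 → run G
t=12: queue=[F,D,E,G] q_used=0 → run F
t=13: queue=[F,D,E,G] q_used=1 → run F
t=14: queue=[F,D,E,G] q_used=2 → run F
t=15: queue=[F,D,E,G] q_used=3 → run F
t=16: queue=[D,E,G,F] q_used=0 → run D
t=17: queue=[D,E,G,F] q_used=1 → run D
t=18: queue=[E,G,F] q_used=0 → run E
t=19: queue=[E,G,F] q_used=1 → run E
t=20: queue=[E,G,F] q_used=2 → run E
t=21: queue=[E,G,F] q_used=3 → run E
t=22: queue=[G,F] q_used=0 → run G
t=23: queue=[F] q_used=0 → run F
t=24: (idle)
t=25: (idle)
t=26: (idle)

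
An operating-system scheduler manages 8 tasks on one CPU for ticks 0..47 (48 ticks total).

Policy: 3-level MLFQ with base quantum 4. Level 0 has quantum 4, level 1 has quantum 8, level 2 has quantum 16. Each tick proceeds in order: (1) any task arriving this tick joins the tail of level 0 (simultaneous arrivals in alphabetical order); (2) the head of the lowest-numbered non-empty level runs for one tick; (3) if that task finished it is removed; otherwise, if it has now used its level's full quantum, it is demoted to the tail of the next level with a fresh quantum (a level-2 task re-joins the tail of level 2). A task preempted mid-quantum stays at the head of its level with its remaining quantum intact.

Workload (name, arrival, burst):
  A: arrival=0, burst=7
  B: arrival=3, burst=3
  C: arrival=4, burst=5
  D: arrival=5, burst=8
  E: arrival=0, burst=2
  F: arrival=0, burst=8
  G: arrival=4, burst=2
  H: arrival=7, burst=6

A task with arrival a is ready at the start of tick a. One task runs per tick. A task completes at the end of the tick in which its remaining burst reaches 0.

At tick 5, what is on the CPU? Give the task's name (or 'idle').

running at tick 5 = E

t=0: L0/L1/L2 = AEF/-/- → run A
t=1: L0/L1/L2 = AEF/-/- → run A
t=2: L0/L1/L2 = AEF/-/- → run A
t=3: L0/L1/L2 = AEFB/-/- → run A
t=4: L0/L1/L2 = EFBCG/A/- → run E
t=5: L0/L1/L2 = EFBCGD/A/- → run E
t=6: L0/L1/L2 = FBCGD/A/- → run F
t=7: L0/L1/L2 = FBCGDH/A/- → run F
t=8: L0/L1/L2 = FBCGDH/A/- → run F
t=9: L0/L1/L2 = FBCGDH/A/- → run F
t=10: L0/L1/L2 = BCGDH/AF/- → run B
t=11: L0/L1/L2 = BCGDH/AF/- → run B
t=12: L0/L1/L2 = BCGDH/AF/- → run B
t=13: L0/L1/L2 = CGDH/AF/- → run C
t=14: L0/L1/L2 = CGDH/AF/- → run C
t=15: L0/L1/L2 = CGDH/AF/- → run C
t=16: L0/L1/L2 = CGDH/AF/- → run C
t=17: L0/L1/L2 = GDH/AFC/- → run G
t=18: L0/L1/L2 = GDH/AFC/- → run G
t=19: L0/L1/L2 = DH/AFC/- → run D
t=20: L0/L1/L2 = DH/AFC/- → run D
t=21: L0/L1/L2 = DH/AFC/- → run D
t=22: L0/L1/L2 = DH/AFC/- → run D
t=23: L0/L1/L2 = H/AFCD/- → run H
t=24: L0/L1/L2 = H/AFCD/- → run H
t=25: L0/L1/L2 = H/AFCD/- → run H
t=26: L0/L1/L2 = H/AFCD/- → run H
t=27: L0/L1/L2 = -/AFCDH/- → run A
t=28: L0/L1/L2 = -/AFCDH/- → run A
t=29: L0/L1/L2 = -/AFCDH/- → run A
t=30: L0/L1/L2 = -/FCDH/- → run F
t=31: L0/L1/L2 = -/FCDH/- → run F
t=32: L0/L1/L2 = -/FCDH/- → run F
t=33: L0/L1/L2 = -/FCDH/- → run F
t=34: L0/L1/L2 = -/CDH/- → run C
t=35: L0/L1/L2 = -/DH/- → run D
t=36: L0/L1/L2 = -/DH/- → run D
t=37: L0/L1/L2 = -/DH/- → run D
t=38: L0/L1/L2 = -/DH/- → run D
t=39: L0/L1/L2 = -/H/- → run H
t=40: L0/L1/L2 = -/H/- → run H
t=41: (idle)
t=42: (idle)
t=43: (idle)
t=44: (idle)
t=45: (idle)
t=46: (idle)
t=47: (idle)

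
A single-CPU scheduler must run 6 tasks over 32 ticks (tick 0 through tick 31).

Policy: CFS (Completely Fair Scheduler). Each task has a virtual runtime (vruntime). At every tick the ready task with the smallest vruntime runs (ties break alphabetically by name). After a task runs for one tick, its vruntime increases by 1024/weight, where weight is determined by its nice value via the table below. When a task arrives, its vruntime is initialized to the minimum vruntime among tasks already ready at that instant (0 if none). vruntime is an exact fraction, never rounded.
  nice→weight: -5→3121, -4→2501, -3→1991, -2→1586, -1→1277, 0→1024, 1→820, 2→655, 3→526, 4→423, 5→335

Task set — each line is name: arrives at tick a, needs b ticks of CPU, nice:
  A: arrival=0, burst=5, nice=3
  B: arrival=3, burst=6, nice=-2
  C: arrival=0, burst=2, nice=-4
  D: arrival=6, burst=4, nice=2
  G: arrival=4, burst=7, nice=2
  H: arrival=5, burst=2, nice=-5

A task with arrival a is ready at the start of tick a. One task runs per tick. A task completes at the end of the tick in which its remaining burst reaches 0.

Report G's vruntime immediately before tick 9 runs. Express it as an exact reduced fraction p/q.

t=0: vr[A=0 C=0] → run A
t=1: vr[A=512/263 C=0] → run C
t=2: vr[A=512/263 C=1024/2501] → run C
t=3: vr[A=512/263 B=512/263] → run A
t=4: vr[A=1024/263 B=512/263 G=512/263] → run B
t=5: vr[A=1024/263 B=540672/208559 G=512/263 H=512/263] → run G
t=6: vr[A=1024/263 B=540672/208559 D=512/263 G=604672/172265 H=512/263] → run D
t=7: vr[A=1024/263 B=540672/208559 D=604672/172265 G=604672/172265 H=512/263] → run H
t=8: vr[A=1024/263 B=540672/208559 D=604672/172265 G=604672/172265 H=1867264/820823] → run H
t=9: vr[A=1024/263 B=540672/208559 D=604672/172265 G=604672/172265] → run B
t=10: vr[A=1024/263 B=675328/208559 D=604672/172265 G=604672/172265] → run B
t=11: vr[A=1024/263 B=809984/208559 D=604672/172265 G=604672/172265] → run D
t=12: vr[A=1024/263 B=809984/208559 D=873984/172265 G=604672/172265] → run G
t=13: vr[A=1024/263 B=809984/208559 D=873984/172265 G=873984/172265] → run B
t=14: vr[A=1024/263 B=944640/208559 D=873984/172265 G=873984/172265] → run A
t=15: vr[A=1536/263 B=944640/208559 D=873984/172265 G=873984/172265] → run B
t=16: vr[A=1536/263 B=1079296/208559 D=873984/172265 G=873984/172265] → run D
t=17: vr[A=1536/263 B=1079296/208559 D=1143296/172265 G=873984/172265] → run G
t=18: vr[A=1536/263 B=1079296/208559 D=1143296/172265 G=1143296/172265] → run B
t=19: vr[A=1536/263 D=1143296/172265 G=1143296/172265] → run A
t=20: vr[A=2048/263 D=1143296/172265 G=1143296/172265] → run D
t=21: vr[A=2048/263 G=1143296/172265] → run G
t=22: vr[A=2048/263 G=1412608/172265] → run A
t=23: vr[G=1412608/172265] → run G
t=24: vr[G=336384/34453] → run G
t=25: vr[G=1951232/172265] → run G
t=26: (idle)
t=27: (idle)
t=28: (idle)
t=29: (idle)
t=30: (idle)
t=31: (idle)

vruntime(G, start of tick 9) = 604672/172265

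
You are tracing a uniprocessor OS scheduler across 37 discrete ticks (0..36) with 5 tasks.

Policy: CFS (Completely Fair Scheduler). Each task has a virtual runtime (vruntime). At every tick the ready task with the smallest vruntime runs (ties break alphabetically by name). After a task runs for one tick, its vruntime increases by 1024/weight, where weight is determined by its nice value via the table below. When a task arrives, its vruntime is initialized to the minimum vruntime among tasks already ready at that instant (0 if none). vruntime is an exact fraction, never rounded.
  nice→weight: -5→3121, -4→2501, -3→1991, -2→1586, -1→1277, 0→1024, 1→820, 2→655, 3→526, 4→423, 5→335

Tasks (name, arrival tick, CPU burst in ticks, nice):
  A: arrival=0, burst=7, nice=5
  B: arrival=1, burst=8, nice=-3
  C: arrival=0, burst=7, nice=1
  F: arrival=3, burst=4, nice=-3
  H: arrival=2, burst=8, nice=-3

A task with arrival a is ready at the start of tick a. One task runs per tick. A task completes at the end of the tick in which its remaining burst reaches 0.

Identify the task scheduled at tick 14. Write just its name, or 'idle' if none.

t=0: vr[A=0 C=0] → run A
t=1: vr[A=1024/335 B=0 C=0] → run B
t=2: vr[A=1024/335 B=1024/1991 C=0 H=0] → run C
t=3: vr[A=1024/335 B=1024/1991 C=256/205 F=0 H=0] → run F
t=4: vr[A=1024/335 B=1024/1991 C=256/205 F=1024/1991 H=0] → run H
t=5: vr[A=1024/335 B=1024/1991 C=256/205 F=1024/1991 H=1024/1991] → run B
t=6: vr[A=1024/335 B=2048/1991 C=256/205 F=1024/1991 H=1024/1991] → run F
t=7: vr[A=1024/335 B=2048/1991 C=256/205 F=2048/1991 H=1024/1991] → run H
t=8: vr[A=1024/335 B=2048/1991 C=256/205 F=2048/1991 H=2048/1991] → run B
t=9: vr[A=1024/335 B=3072/1991 C=256/205 F=2048/1991 H=2048/1991] → run F
t=10: vr[A=1024/335 B=3072/1991 C=256/205 F=3072/1991 H=2048/1991] → run H
t=11: vr[A=1024/335 B=3072/1991 C=256/205 F=3072/1991 H=3072/1991] → run C
t=12: vr[A=1024/335 B=3072/1991 C=512/205 F=3072/1991 H=3072/1991] → run B
t=13: vr[A=1024/335 B=4096/1991 C=512/205 F=3072/1991 H=3072/1991] → run F
t=14: vr[A=1024/335 B=4096/1991 C=512/205 H=3072/1991] → run H
t=15: vr[A=1024/335 B=4096/1991 C=512/205 H=4096/1991] → run B
t=16: vr[A=1024/335 B=5120/1991 C=512/205 H=4096/1991] → run H
t=17: vr[A=1024/335 B=5120/1991 C=512/205 H=5120/1991] → run C
t=18: vr[A=1024/335 B=5120/1991 C=768/205 H=5120/1991] → run B
t=19: vr[A=1024/335 B=6144/1991 C=768/205 H=5120/1991] → run H
t=20: vr[A=1024/335 B=6144/1991 C=768/205 H=6144/1991] → run A
t=21: vr[A=2048/335 B=6144/1991 C=768/205 H=6144/1991] → run B
t=22: vr[A=2048/335 B=7168/1991 C=768/205 H=6144/1991] → run H
t=23: vr[A=2048/335 B=7168/1991 C=768/205 H=7168/1991] → run B
t=24: vr[A=2048/335 C=768/205 H=7168/1991] → run H
t=25: vr[A=2048/335 C=768/205] → run C
t=26: vr[A=2048/335 C=1024/205] → run C
t=27: vr[A=2048/335 C=256/41] → run A
t=28: vr[A=3072/335 C=256/41] → run C
t=29: vr[A=3072/335 C=1536/205] → run C
t=30: vr[A=3072/335] → run A
t=31: vr[A=4096/335] → run A
t=32: vr[A=1024/67] → run A
t=33: vr[A=6144/335] → run A
t=34: (idle)
t=35: (idle)
t=36: (idle)

running at tick 14 = H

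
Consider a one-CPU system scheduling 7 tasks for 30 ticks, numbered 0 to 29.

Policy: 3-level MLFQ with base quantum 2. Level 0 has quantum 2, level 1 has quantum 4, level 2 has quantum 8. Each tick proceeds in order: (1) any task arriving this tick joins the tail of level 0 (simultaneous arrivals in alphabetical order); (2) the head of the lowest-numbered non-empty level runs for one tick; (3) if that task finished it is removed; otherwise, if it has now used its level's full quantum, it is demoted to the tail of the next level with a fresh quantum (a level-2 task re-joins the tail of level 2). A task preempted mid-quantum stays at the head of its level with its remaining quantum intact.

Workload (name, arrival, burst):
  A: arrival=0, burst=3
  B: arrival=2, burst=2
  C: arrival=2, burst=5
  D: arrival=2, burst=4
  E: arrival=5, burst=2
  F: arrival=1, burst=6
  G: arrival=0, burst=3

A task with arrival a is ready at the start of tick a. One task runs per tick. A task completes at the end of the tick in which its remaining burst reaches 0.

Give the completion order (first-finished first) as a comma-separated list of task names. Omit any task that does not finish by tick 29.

completion order = B, E, A, G, F, C, D

t=0: L0/L1/L2 = AG/-/- → run A
t=1: L0/L1/L2 = AGF/-/- → run A
t=2: L0/L1/L2 = GFBCD/A/- → run G
t=3: L0/L1/L2 = GFBCD/A/- → run G
t=4: L0/L1/L2 = FBCD/AG/- → run F
t=5: L0/L1/L2 = FBCDE/AG/- → run F
t=6: L0/L1/L2 = BCDE/AGF/- → run B
t=7: L0/L1/L2 = BCDE/AGF/- → run B
t=8: L0/L1/L2 = CDE/AGF/- → run C
t=9: L0/L1/L2 = CDE/AGF/- → run C
t=10: L0/L1/L2 = DE/AGFC/- → run D
t=11: L0/L1/L2 = DE/AGFC/- → run D
t=12: L0/L1/L2 = E/AGFCD/- → run E
t=13: L0/L1/L2 = E/AGFCD/- → run E
t=14: L0/L1/L2 = -/AGFCD/- → run A
t=15: L0/L1/L2 = -/GFCD/- → run G
t=16: L0/L1/L2 = -/FCD/- → run F
t=17: L0/L1/L2 = -/FCD/- → run F
t=18: L0/L1/L2 = -/FCD/- → run F
t=19: L0/L1/L2 = -/FCD/- → run F
t=20: L0/L1/L2 = -/CD/- → run C
t=21: L0/L1/L2 = -/CD/- → run C
t=22: L0/L1/L2 = -/CD/- → run C
t=23: L0/L1/L2 = -/D/- → run D
t=24: L0/L1/L2 = -/D/- → run D
t=25: (idle)
t=26: (idle)
t=27: (idle)
t=28: (idle)
t=29: (idle)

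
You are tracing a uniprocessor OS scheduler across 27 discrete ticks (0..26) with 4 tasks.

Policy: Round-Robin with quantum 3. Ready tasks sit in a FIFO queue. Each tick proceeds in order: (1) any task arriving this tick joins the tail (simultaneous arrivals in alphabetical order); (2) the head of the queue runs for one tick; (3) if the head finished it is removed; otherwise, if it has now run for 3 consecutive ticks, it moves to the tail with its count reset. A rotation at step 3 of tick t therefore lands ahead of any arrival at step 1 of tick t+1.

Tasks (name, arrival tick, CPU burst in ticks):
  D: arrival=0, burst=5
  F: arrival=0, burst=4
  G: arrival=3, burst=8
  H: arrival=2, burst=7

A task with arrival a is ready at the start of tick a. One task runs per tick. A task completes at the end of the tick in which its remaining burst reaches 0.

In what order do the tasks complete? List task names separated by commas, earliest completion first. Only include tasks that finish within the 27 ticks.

completion order = D, F, H, G

t=0: queue=[D,F] q_used=0 → run D
t=1: queue=[D,F] q_used=1 → run D
t=2: queue=[D,F,H] q_used=2 → run D
t=3: queue=[F,H,D,G] q_used=0 → run F
t=4: queue=[F,H,D,G] q_used=1 → run F
t=5: queue=[F,H,D,G] q_used=2 → run F
t=6: queue=[H,D,G,F] q_used=0 → run H
t=7: queue=[H,D,G,F] q_used=1 → run H
t=8: queue=[H,D,G,F] q_used=2 → run H
t=9: queue=[D,G,F,H] q_used=0 → run D
t=10: queue=[D,G,F,H] q_used=1 → run D
t=11: queue=[G,F,H] q_used=0 → run G
t=12: queue=[G,F,H] q_used=1 → run G
t=13: queue=[G,F,H] q_used=2 → run G
t=14: queue=[F,H,G] q_used=0 → run F
t=15: queue=[H,G] q_used=0 → run H
t=16: queue=[H,G] q_used=1 → run H
t=17: queue=[H,G] q_used=2 → run H
t=18: queue=[G,H] q_used=0 → run G
t=19: queue=[G,H] q_used=1 → run G
t=20: queue=[G,H] q_used=2 → run G
t=21: queue=[H,G] q_used=0 → run H
t=22: queue=[G] q_used=0 → run G
t=23: queue=[G] q_used=1 → run G
t=24: (idle)
t=25: (idle)
t=26: (idle)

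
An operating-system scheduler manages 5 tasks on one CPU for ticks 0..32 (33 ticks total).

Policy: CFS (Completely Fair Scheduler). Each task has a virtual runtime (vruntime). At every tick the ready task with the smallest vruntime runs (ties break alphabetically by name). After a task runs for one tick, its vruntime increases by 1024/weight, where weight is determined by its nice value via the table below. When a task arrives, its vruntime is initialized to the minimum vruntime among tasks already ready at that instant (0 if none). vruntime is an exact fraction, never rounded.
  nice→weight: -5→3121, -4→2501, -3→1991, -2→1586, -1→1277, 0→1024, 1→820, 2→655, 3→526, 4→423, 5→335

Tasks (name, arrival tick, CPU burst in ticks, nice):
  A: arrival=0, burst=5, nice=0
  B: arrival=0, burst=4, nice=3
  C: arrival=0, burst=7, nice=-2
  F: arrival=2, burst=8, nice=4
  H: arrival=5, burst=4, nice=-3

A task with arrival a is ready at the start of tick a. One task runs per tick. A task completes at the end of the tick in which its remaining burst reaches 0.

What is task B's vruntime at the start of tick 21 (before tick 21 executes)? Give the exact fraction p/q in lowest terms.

t=0: vr[A=0 B=0 C=0] → run A
t=1: vr[A=1 B=0 C=0] → run B
t=2: vr[A=1 B=512/263 C=0 F=0] → run C
t=3: vr[A=1 B=512/263 C=512/793 F=0] → run F
t=4: vr[A=1 B=512/263 C=512/793 F=1024/423] → run C
t=5: vr[A=1 B=512/263 C=1024/793 F=1024/423 H=1] → run A
t=6: vr[A=2 B=512/263 C=1024/793 F=1024/423 H=1] → run H
t=7: vr[A=2 B=512/263 C=1024/793 F=1024/423 H=3015/1991] → run C
t=8: vr[A=2 B=512/263 C=1536/793 F=1024/423 H=3015/1991] → run H
t=9: vr[A=2 B=512/263 C=1536/793 F=1024/423 H=4039/1991] → run C
t=10: vr[A=2 B=512/263 C=2048/793 F=1024/423 H=4039/1991] → run B
t=11: vr[A=2 B=1024/263 C=2048/793 F=1024/423 H=4039/1991] → run A
t=12: vr[A=3 B=1024/263 C=2048/793 F=1024/423 H=4039/1991] → run H
t=13: vr[A=3 B=1024/263 C=2048/793 F=1024/423 H=5063/1991] → run F
t=14: vr[A=3 B=1024/263 C=2048/793 F=2048/423 H=5063/1991] → run H
t=15: vr[A=3 B=1024/263 C=2048/793 F=2048/423] → run C
t=16: vr[A=3 B=1024/263 C=2560/793 F=2048/423] → run A
t=17: vr[A=4 B=1024/263 C=2560/793 F=2048/423] → run C
t=18: vr[A=4 B=1024/263 C=3072/793 F=2048/423] → run C
t=19: vr[A=4 B=1024/263 F=2048/423] → run B
t=20: vr[A=4 B=1536/263 F=2048/423] → run A
t=21: vr[B=1536/263 F=2048/423] → run F
t=22: vr[B=1536/263 F=1024/141] → run B
t=23: vr[F=1024/141] → run F
t=24: vr[F=4096/423] → run F
t=25: vr[F=5120/423] → run F
t=26: vr[F=2048/141] → run F
t=27: vr[F=7168/423] → run F
t=28: (idle)
t=29: (idle)
t=30: (idle)
t=31: (idle)
t=32: (idle)

vruntime(B, start of tick 21) = 1536/263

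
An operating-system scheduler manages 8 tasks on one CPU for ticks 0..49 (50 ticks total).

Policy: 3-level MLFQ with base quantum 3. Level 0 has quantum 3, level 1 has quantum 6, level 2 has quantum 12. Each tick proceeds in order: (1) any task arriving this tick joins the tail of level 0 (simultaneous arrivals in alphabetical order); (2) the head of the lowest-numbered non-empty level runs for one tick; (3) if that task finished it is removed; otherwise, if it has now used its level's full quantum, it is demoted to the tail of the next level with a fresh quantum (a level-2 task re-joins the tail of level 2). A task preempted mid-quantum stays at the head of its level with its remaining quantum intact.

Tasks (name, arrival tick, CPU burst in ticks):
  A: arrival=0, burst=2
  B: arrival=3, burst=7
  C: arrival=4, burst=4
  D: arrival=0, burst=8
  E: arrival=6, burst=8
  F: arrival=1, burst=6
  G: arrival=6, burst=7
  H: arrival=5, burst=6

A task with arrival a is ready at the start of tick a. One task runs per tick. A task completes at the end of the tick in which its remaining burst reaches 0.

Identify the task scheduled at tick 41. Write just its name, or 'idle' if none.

running at tick 41 = E

t=0: L0/L1/L2 = AD/-/- → run A
t=1: L0/L1/L2 = ADF/-/- → run A
t=2: L0/L1/L2 = DF/-/- → run D
t=3: L0/L1/L2 = DFB/-/- → run D
t=4: L0/L1/L2 = DFBC/-/- → run D
t=5: L0/L1/L2 = FBCH/D/- → run F
t=6: L0/L1/L2 = FBCHEG/D/- → run F
t=7: L0/L1/L2 = FBCHEG/D/- → run F
t=8: L0/L1/L2 = BCHEG/DF/- → run B
t=9: L0/L1/L2 = BCHEG/DF/- → run B
t=10: L0/L1/L2 = BCHEG/DF/- → run B
t=11: L0/L1/L2 = CHEG/DFB/- → run C
t=12: L0/L1/L2 = CHEG/DFB/- → run C
t=13: L0/L1/L2 = CHEG/DFB/- → run C
t=14: L0/L1/L2 = HEG/DFBC/- → run H
t=15: L0/L1/L2 = HEG/DFBC/- → run H
t=16: L0/L1/L2 = HEG/DFBC/- → run H
t=17: L0/L1/L2 = EG/DFBCH/- → run E
t=18: L0/L1/L2 = EG/DFBCH/- → run E
t=19: L0/L1/L2 = EG/DFBCH/- → run E
t=20: L0/L1/L2 = G/DFBCHE/- → run G
t=21: L0/L1/L2 = G/DFBCHE/- → run G
t=22: L0/L1/L2 = G/DFBCHE/- → run G
t=23: L0/L1/L2 = -/DFBCHEG/- → run D
t=24: L0/L1/L2 = -/DFBCHEG/- → run D
t=25: L0/L1/L2 = -/DFBCHEG/- → run D
t=26: L0/L1/L2 = -/DFBCHEG/- → run D
t=27: L0/L1/L2 = -/DFBCHEG/- → run D
t=28: L0/L1/L2 = -/FBCHEG/- → run F
t=29: L0/L1/L2 = -/FBCHEG/- → run F
t=30: L0/L1/L2 = -/FBCHEG/- → run F
t=31: L0/L1/L2 = -/BCHEG/- → run B
t=32: L0/L1/L2 = -/BCHEG/- → run B
t=33: L0/L1/L2 = -/BCHEG/- → run B
t=34: L0/L1/L2 = -/BCHEG/- → run B
t=35: L0/L1/L2 = -/CHEG/- → run C
t=36: L0/L1/L2 = -/HEG/- → run H
t=37: L0/L1/L2 = -/HEG/- → run H
t=38: L0/L1/L2 = -/HEG/- → run H
t=39: L0/L1/L2 = -/EG/- → run E
t=40: L0/L1/L2 = -/EG/- → run E
t=41: L0/L1/L2 = -/EG/- → run E
t=42: L0/L1/L2 = -/EG/- → run E
t=43: L0/L1/L2 = -/EG/- → run E
t=44: L0/L1/L2 = -/G/- → run G
t=45: L0/L1/L2 = -/G/- → run G
t=46: L0/L1/L2 = -/G/- → run G
t=47: L0/L1/L2 = -/G/- → run G
t=48: (idle)
t=49: (idle)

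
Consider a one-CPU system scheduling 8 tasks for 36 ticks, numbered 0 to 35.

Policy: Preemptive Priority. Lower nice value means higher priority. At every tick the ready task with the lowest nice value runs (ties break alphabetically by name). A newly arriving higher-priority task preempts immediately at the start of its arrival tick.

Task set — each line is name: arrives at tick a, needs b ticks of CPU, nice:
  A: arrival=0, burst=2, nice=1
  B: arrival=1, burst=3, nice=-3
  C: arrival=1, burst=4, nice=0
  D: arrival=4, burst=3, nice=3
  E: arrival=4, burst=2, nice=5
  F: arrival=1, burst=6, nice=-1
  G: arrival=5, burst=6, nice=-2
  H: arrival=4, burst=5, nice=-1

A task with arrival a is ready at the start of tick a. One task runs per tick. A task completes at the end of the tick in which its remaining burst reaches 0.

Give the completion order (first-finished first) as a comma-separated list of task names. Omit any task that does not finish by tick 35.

t=0: ready={A} → run A
t=1: ready={A,B,C,F} → run B
t=2: ready={A,B,C,F} → run B
t=3: ready={A,B,C,F} → run B
t=4: ready={A,C,D,E,F,H} → run F
t=5: ready={A,C,D,E,F,G,H} → run G
t=6: ready={A,C,D,E,F,G,H} → run G
t=7: ready={A,C,D,E,F,G,H} → run G
t=8: ready={A,C,D,E,F,G,H} → run G
t=9: ready={A,C,D,E,F,G,H} → run G
t=10: ready={A,C,D,E,F,G,H} → run G
t=11: ready={A,C,D,E,F,H} → run F
t=12: ready={A,C,D,E,F,H} → run F
t=13: ready={A,C,D,E,F,H} → run F
t=14: ready={A,C,D,E,F,H} → run F
t=15: ready={A,C,D,E,F,H} → run F
t=16: ready={A,C,D,E,H} → run H
t=17: ready={A,C,D,E,H} → run H
t=18: ready={A,C,D,E,H} → run H
t=19: ready={A,C,D,E,H} → run H
t=20: ready={A,C,D,E,H} → run H
t=21: ready={A,C,D,E} → run C
t=22: ready={A,C,D,E} → run C
t=23: ready={A,C,D,E} → run C
t=24: ready={A,C,D,E} → run C
t=25: ready={A,D,E} → run A
t=26: ready={D,E} → run D
t=27: ready={D,E} → run D
t=28: ready={D,E} → run D
t=29: ready={E} → run E
t=30: ready={E} → run E
t=31: (idle)
t=32: (idle)
t=33: (idle)
t=34: (idle)
t=35: (idle)

completion order = B, G, F, H, C, A, D, E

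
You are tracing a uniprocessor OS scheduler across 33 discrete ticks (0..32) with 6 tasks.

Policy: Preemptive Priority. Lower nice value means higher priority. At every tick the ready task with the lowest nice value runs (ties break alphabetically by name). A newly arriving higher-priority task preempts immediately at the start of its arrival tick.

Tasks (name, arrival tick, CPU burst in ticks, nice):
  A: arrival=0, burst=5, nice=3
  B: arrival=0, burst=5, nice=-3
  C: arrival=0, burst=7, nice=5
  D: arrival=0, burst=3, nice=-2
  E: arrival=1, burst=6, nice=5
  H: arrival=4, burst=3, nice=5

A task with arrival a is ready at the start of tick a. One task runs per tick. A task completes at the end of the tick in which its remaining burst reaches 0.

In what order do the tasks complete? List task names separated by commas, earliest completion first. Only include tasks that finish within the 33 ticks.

completion order = B, D, A, C, E, H

t=0: ready={A,B,C,D} → run B
t=1: ready={A,B,C,D,E} → run B
t=2: ready={A,B,C,D,E} → run B
t=3: ready={A,B,C,D,E} → run B
t=4: ready={A,B,C,D,E,H} → run B
t=5: ready={A,C,D,E,H} → run D
t=6: ready={A,C,D,E,H} → run D
t=7: ready={A,C,D,E,H} → run D
t=8: ready={A,C,E,H} → run A
t=9: ready={A,C,E,H} → run A
t=10: ready={A,C,E,H} → run A
t=11: ready={A,C,E,H} → run A
t=12: ready={A,C,E,H} → run A
t=13: ready={C,E,H} → run C
t=14: ready={C,E,H} → run C
t=15: ready={C,E,H} → run C
t=16: ready={C,E,H} → run C
t=17: ready={C,E,H} → run C
t=18: ready={C,E,H} → run C
t=19: ready={C,E,H} → run C
t=20: ready={E,H} → run E
t=21: ready={E,H} → run E
t=22: ready={E,H} → run E
t=23: ready={E,H} → run E
t=24: ready={E,H} → run E
t=25: ready={E,H} → run E
t=26: ready={H} → run H
t=27: ready={H} → run H
t=28: ready={H} → run H
t=29: (idle)
t=30: (idle)
t=31: (idle)
t=32: (idle)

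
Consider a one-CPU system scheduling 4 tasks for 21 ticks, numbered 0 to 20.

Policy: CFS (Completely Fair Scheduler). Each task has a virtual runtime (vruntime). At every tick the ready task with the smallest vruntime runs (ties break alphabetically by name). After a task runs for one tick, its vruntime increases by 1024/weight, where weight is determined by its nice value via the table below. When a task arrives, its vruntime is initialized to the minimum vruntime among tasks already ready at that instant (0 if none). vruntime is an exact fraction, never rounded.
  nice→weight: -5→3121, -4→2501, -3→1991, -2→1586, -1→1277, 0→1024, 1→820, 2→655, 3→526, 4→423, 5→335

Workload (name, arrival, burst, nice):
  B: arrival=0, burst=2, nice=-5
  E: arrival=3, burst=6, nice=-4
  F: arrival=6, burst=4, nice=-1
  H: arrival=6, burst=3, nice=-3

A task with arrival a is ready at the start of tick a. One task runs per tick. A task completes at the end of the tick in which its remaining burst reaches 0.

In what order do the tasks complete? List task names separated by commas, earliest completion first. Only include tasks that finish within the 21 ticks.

completion order = B, E, H, F

t=0: vr[B=0] → run B
t=1: vr[B=1024/3121] → run B
t=2: (idle)
t=3: vr[E=0] → run E
t=4: vr[E=1024/2501] → run E
t=5: vr[E=2048/2501] → run E
t=6: vr[E=3072/2501 F=3072/2501 H=3072/2501] → run E
t=7: vr[E=4096/2501 F=3072/2501 H=3072/2501] → run F
t=8: vr[E=4096/2501 F=6483968/3193777 H=3072/2501] → run H
t=9: vr[E=4096/2501 F=6483968/3193777 H=8677376/4979491] → run E
t=10: vr[E=5120/2501 F=6483968/3193777 H=8677376/4979491] → run H
t=11: vr[E=5120/2501 F=6483968/3193777 H=11238400/4979491] → run F
t=12: vr[E=5120/2501 F=9044992/3193777 H=11238400/4979491] → run E
t=13: vr[F=9044992/3193777 H=11238400/4979491] → run H
t=14: vr[F=9044992/3193777] → run F
t=15: vr[F=11606016/3193777] → run F
t=16: (idle)
t=17: (idle)
t=18: (idle)
t=19: (idle)
t=20: (idle)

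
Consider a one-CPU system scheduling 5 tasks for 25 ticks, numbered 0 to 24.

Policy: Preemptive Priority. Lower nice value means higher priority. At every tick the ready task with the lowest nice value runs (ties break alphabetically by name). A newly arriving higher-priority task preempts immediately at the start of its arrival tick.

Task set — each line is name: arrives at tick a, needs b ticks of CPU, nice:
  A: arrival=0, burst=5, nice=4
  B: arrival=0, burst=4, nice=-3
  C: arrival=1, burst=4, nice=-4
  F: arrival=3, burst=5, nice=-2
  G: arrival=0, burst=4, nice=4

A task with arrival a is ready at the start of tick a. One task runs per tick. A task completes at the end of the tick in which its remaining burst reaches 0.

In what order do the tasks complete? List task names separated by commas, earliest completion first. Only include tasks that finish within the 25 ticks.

completion order = C, B, F, A, G

t=0: ready={A,B,G} → run B
t=1: ready={A,B,C,G} → run C
t=2: ready={A,B,C,G} → run C
t=3: ready={A,B,C,F,G} → run C
t=4: ready={A,B,C,F,G} → run C
t=5: ready={A,B,F,G} → run B
t=6: ready={A,B,F,G} → run B
t=7: ready={A,B,F,G} → run B
t=8: ready={A,F,G} → run F
t=9: ready={A,F,G} → run F
t=10: ready={A,F,G} → run F
t=11: ready={A,F,G} → run F
t=12: ready={A,F,G} → run F
t=13: ready={A,G} → run A
t=14: ready={A,G} → run A
t=15: ready={A,G} → run A
t=16: ready={A,G} → run A
t=17: ready={A,G} → run A
t=18: ready={G} → run G
t=19: ready={G} → run G
t=20: ready={G} → run G
t=21: ready={G} → run G
t=22: (idle)
t=23: (idle)
t=24: (idle)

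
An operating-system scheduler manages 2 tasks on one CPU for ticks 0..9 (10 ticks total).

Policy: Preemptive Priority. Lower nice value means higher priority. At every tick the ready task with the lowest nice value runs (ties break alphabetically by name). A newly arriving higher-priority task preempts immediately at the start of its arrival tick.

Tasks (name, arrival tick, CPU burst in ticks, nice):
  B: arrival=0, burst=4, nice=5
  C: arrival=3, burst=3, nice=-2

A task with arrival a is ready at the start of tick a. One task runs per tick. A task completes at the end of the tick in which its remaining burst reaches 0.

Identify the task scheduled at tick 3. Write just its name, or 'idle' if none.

running at tick 3 = C

t=0: ready={B} → run B
t=1: ready={B} → run B
t=2: ready={B} → run B
t=3: ready={B,C} → run C
t=4: ready={B,C} → run C
t=5: ready={B,C} → run C
t=6: ready={B} → run B
t=7: (idle)
t=8: (idle)
t=9: (idle)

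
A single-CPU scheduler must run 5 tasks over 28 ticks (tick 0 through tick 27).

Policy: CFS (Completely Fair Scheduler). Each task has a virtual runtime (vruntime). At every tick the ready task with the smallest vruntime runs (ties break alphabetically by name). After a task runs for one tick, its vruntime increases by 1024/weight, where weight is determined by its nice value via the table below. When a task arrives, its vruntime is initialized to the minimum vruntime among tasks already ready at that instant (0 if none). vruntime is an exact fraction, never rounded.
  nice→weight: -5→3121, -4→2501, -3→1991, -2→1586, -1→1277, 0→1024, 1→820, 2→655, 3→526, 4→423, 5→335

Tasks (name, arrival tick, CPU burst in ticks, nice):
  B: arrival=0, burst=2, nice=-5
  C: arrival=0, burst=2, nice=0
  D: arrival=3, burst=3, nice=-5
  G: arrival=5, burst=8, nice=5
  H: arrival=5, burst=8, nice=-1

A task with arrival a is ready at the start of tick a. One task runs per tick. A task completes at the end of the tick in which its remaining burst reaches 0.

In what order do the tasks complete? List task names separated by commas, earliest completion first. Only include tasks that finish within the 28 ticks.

completion order = B, C, D, H, G

t=0: vr[B=0 C=0] → run B
t=1: vr[B=1024/3121 C=0] → run C
t=2: vr[B=1024/3121 C=1] → run B
t=3: vr[C=1 D=1] → run C
t=4: vr[D=1] → run D
t=5: vr[D=4145/3121 G=4145/3121 H=4145/3121] → run D
t=6: vr[D=5169/3121 G=4145/3121 H=4145/3121] → run G
t=7: vr[D=5169/3121 G=4584479/1045535 H=4145/3121] → run H
t=8: vr[D=5169/3121 G=4584479/1045535 H=8489069/3985517] → run D
t=9: vr[G=4584479/1045535 H=8489069/3985517] → run H
t=10: vr[G=4584479/1045535 H=11684973/3985517] → run H
t=11: vr[G=4584479/1045535 H=14880877/3985517] → run H
t=12: vr[G=4584479/1045535 H=18076781/3985517] → run G
t=13: vr[G=7780383/1045535 H=18076781/3985517] → run H
t=14: vr[G=7780383/1045535 H=21272685/3985517] → run H
t=15: vr[G=7780383/1045535 H=24468589/3985517] → run H
t=16: vr[G=7780383/1045535 H=27664493/3985517] → run H
t=17: vr[G=7780383/1045535] → run G
t=18: vr[G=10976287/1045535] → run G
t=19: vr[G=14172191/1045535] → run G
t=20: vr[G=3473619/209107] → run G
t=21: vr[G=20563999/1045535] → run G
t=22: vr[G=23759903/1045535] → run G
t=23: (idle)
t=24: (idle)
t=25: (idle)
t=26: (idle)
t=27: (idle)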